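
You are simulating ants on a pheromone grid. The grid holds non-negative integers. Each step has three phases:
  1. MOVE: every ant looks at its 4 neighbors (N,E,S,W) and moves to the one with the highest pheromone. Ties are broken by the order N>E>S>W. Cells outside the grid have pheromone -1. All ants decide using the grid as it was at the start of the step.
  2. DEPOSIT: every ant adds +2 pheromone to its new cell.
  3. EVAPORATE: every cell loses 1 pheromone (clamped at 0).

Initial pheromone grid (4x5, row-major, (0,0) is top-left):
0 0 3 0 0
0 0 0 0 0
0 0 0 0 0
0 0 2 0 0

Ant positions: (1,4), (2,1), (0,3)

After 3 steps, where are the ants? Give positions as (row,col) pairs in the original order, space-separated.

Step 1: ant0:(1,4)->N->(0,4) | ant1:(2,1)->N->(1,1) | ant2:(0,3)->W->(0,2)
  grid max=4 at (0,2)
Step 2: ant0:(0,4)->S->(1,4) | ant1:(1,1)->N->(0,1) | ant2:(0,2)->E->(0,3)
  grid max=3 at (0,2)
Step 3: ant0:(1,4)->N->(0,4) | ant1:(0,1)->E->(0,2) | ant2:(0,3)->W->(0,2)
  grid max=6 at (0,2)

(0,4) (0,2) (0,2)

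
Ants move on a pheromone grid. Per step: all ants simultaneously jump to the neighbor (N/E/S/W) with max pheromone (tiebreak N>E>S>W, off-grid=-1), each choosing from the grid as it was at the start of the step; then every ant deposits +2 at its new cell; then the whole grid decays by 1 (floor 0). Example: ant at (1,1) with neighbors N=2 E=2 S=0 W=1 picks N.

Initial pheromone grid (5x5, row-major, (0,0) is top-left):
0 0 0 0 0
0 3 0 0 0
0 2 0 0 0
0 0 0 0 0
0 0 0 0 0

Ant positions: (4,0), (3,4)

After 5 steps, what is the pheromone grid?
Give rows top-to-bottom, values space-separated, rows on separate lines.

After step 1: ants at (3,0),(2,4)
  0 0 0 0 0
  0 2 0 0 0
  0 1 0 0 1
  1 0 0 0 0
  0 0 0 0 0
After step 2: ants at (2,0),(1,4)
  0 0 0 0 0
  0 1 0 0 1
  1 0 0 0 0
  0 0 0 0 0
  0 0 0 0 0
After step 3: ants at (1,0),(0,4)
  0 0 0 0 1
  1 0 0 0 0
  0 0 0 0 0
  0 0 0 0 0
  0 0 0 0 0
After step 4: ants at (0,0),(1,4)
  1 0 0 0 0
  0 0 0 0 1
  0 0 0 0 0
  0 0 0 0 0
  0 0 0 0 0
After step 5: ants at (0,1),(0,4)
  0 1 0 0 1
  0 0 0 0 0
  0 0 0 0 0
  0 0 0 0 0
  0 0 0 0 0

0 1 0 0 1
0 0 0 0 0
0 0 0 0 0
0 0 0 0 0
0 0 0 0 0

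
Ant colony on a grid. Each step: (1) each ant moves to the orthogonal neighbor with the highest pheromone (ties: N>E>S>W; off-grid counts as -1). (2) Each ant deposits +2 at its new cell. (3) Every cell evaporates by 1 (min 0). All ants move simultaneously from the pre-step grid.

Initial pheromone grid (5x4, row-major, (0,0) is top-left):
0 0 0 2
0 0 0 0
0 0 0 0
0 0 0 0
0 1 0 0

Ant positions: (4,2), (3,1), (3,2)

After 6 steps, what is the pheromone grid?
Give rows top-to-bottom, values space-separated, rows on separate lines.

After step 1: ants at (4,1),(4,1),(2,2)
  0 0 0 1
  0 0 0 0
  0 0 1 0
  0 0 0 0
  0 4 0 0
After step 2: ants at (3,1),(3,1),(1,2)
  0 0 0 0
  0 0 1 0
  0 0 0 0
  0 3 0 0
  0 3 0 0
After step 3: ants at (4,1),(4,1),(0,2)
  0 0 1 0
  0 0 0 0
  0 0 0 0
  0 2 0 0
  0 6 0 0
After step 4: ants at (3,1),(3,1),(0,3)
  0 0 0 1
  0 0 0 0
  0 0 0 0
  0 5 0 0
  0 5 0 0
After step 5: ants at (4,1),(4,1),(1,3)
  0 0 0 0
  0 0 0 1
  0 0 0 0
  0 4 0 0
  0 8 0 0
After step 6: ants at (3,1),(3,1),(0,3)
  0 0 0 1
  0 0 0 0
  0 0 0 0
  0 7 0 0
  0 7 0 0

0 0 0 1
0 0 0 0
0 0 0 0
0 7 0 0
0 7 0 0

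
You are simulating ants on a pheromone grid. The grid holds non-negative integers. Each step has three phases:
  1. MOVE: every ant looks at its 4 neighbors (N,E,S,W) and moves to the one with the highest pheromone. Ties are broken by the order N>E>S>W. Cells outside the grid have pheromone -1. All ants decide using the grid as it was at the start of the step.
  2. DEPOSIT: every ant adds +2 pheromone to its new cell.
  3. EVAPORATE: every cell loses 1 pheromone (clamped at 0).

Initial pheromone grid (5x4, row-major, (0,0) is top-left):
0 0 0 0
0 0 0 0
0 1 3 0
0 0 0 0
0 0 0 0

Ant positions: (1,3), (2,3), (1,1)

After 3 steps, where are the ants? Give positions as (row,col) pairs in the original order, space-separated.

Step 1: ant0:(1,3)->N->(0,3) | ant1:(2,3)->W->(2,2) | ant2:(1,1)->S->(2,1)
  grid max=4 at (2,2)
Step 2: ant0:(0,3)->S->(1,3) | ant1:(2,2)->W->(2,1) | ant2:(2,1)->E->(2,2)
  grid max=5 at (2,2)
Step 3: ant0:(1,3)->N->(0,3) | ant1:(2,1)->E->(2,2) | ant2:(2,2)->W->(2,1)
  grid max=6 at (2,2)

(0,3) (2,2) (2,1)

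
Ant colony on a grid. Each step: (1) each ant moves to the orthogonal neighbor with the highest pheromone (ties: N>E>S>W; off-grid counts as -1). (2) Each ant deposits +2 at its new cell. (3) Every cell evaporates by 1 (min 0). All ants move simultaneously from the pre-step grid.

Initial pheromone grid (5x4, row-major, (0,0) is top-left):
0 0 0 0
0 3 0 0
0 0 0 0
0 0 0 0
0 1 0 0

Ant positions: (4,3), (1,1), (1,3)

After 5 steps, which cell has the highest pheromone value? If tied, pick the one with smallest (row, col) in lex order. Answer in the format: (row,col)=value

Step 1: ant0:(4,3)->N->(3,3) | ant1:(1,1)->N->(0,1) | ant2:(1,3)->N->(0,3)
  grid max=2 at (1,1)
Step 2: ant0:(3,3)->N->(2,3) | ant1:(0,1)->S->(1,1) | ant2:(0,3)->S->(1,3)
  grid max=3 at (1,1)
Step 3: ant0:(2,3)->N->(1,3) | ant1:(1,1)->N->(0,1) | ant2:(1,3)->S->(2,3)
  grid max=2 at (1,1)
Step 4: ant0:(1,3)->S->(2,3) | ant1:(0,1)->S->(1,1) | ant2:(2,3)->N->(1,3)
  grid max=3 at (1,1)
Step 5: ant0:(2,3)->N->(1,3) | ant1:(1,1)->N->(0,1) | ant2:(1,3)->S->(2,3)
  grid max=4 at (1,3)
Final grid:
  0 1 0 0
  0 2 0 4
  0 0 0 4
  0 0 0 0
  0 0 0 0
Max pheromone 4 at (1,3)

Answer: (1,3)=4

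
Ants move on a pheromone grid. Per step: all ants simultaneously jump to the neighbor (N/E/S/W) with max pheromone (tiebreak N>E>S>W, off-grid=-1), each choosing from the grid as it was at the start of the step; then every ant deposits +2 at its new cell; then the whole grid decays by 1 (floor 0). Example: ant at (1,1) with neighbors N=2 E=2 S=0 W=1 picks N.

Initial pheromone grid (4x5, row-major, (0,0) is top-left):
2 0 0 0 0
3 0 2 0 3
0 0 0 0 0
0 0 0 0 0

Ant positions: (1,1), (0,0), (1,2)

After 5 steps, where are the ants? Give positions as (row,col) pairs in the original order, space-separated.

Step 1: ant0:(1,1)->W->(1,0) | ant1:(0,0)->S->(1,0) | ant2:(1,2)->N->(0,2)
  grid max=6 at (1,0)
Step 2: ant0:(1,0)->N->(0,0) | ant1:(1,0)->N->(0,0) | ant2:(0,2)->S->(1,2)
  grid max=5 at (1,0)
Step 3: ant0:(0,0)->S->(1,0) | ant1:(0,0)->S->(1,0) | ant2:(1,2)->N->(0,2)
  grid max=8 at (1,0)
Step 4: ant0:(1,0)->N->(0,0) | ant1:(1,0)->N->(0,0) | ant2:(0,2)->S->(1,2)
  grid max=7 at (1,0)
Step 5: ant0:(0,0)->S->(1,0) | ant1:(0,0)->S->(1,0) | ant2:(1,2)->N->(0,2)
  grid max=10 at (1,0)

(1,0) (1,0) (0,2)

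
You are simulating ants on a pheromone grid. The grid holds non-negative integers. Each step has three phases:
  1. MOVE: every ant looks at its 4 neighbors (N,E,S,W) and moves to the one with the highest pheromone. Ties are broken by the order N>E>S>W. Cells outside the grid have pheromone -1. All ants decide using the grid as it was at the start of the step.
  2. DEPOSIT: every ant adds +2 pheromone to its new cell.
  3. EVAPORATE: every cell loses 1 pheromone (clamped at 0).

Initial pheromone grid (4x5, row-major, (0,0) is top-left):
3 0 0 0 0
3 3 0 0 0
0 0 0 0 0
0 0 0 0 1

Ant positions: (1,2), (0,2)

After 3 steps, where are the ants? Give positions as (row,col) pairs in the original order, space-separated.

Step 1: ant0:(1,2)->W->(1,1) | ant1:(0,2)->E->(0,3)
  grid max=4 at (1,1)
Step 2: ant0:(1,1)->W->(1,0) | ant1:(0,3)->E->(0,4)
  grid max=3 at (1,0)
Step 3: ant0:(1,0)->E->(1,1) | ant1:(0,4)->S->(1,4)
  grid max=4 at (1,1)

(1,1) (1,4)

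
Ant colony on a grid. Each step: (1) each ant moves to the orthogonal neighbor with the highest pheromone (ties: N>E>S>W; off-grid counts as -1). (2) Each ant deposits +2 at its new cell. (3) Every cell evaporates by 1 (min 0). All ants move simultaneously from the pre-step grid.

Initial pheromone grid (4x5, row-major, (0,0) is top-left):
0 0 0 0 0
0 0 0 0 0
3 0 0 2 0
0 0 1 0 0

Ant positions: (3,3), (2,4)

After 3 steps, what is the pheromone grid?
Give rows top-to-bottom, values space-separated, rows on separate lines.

After step 1: ants at (2,3),(2,3)
  0 0 0 0 0
  0 0 0 0 0
  2 0 0 5 0
  0 0 0 0 0
After step 2: ants at (1,3),(1,3)
  0 0 0 0 0
  0 0 0 3 0
  1 0 0 4 0
  0 0 0 0 0
After step 3: ants at (2,3),(2,3)
  0 0 0 0 0
  0 0 0 2 0
  0 0 0 7 0
  0 0 0 0 0

0 0 0 0 0
0 0 0 2 0
0 0 0 7 0
0 0 0 0 0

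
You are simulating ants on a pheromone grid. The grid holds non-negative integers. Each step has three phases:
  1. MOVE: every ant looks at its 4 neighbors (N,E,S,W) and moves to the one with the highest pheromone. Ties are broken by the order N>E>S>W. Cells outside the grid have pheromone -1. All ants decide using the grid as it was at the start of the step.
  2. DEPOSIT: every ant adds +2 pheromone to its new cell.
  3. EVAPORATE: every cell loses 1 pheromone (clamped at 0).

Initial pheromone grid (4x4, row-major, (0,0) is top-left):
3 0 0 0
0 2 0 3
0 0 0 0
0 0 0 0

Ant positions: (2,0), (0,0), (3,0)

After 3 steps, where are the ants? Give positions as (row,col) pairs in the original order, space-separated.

Step 1: ant0:(2,0)->N->(1,0) | ant1:(0,0)->E->(0,1) | ant2:(3,0)->N->(2,0)
  grid max=2 at (0,0)
Step 2: ant0:(1,0)->N->(0,0) | ant1:(0,1)->W->(0,0) | ant2:(2,0)->N->(1,0)
  grid max=5 at (0,0)
Step 3: ant0:(0,0)->S->(1,0) | ant1:(0,0)->S->(1,0) | ant2:(1,0)->N->(0,0)
  grid max=6 at (0,0)

(1,0) (1,0) (0,0)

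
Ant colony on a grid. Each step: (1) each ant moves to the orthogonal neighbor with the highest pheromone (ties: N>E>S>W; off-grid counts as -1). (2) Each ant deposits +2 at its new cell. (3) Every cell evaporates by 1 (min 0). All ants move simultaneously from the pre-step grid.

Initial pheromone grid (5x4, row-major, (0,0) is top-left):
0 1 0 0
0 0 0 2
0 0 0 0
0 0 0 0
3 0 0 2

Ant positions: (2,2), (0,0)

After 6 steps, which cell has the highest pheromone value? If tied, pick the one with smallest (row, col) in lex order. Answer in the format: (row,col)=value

Step 1: ant0:(2,2)->N->(1,2) | ant1:(0,0)->E->(0,1)
  grid max=2 at (0,1)
Step 2: ant0:(1,2)->E->(1,3) | ant1:(0,1)->E->(0,2)
  grid max=2 at (1,3)
Step 3: ant0:(1,3)->N->(0,3) | ant1:(0,2)->W->(0,1)
  grid max=2 at (0,1)
Step 4: ant0:(0,3)->S->(1,3) | ant1:(0,1)->E->(0,2)
  grid max=2 at (1,3)
Step 5: ant0:(1,3)->N->(0,3) | ant1:(0,2)->W->(0,1)
  grid max=2 at (0,1)
Step 6: ant0:(0,3)->S->(1,3) | ant1:(0,1)->E->(0,2)
  grid max=2 at (1,3)
Final grid:
  0 1 1 0
  0 0 0 2
  0 0 0 0
  0 0 0 0
  0 0 0 0
Max pheromone 2 at (1,3)

Answer: (1,3)=2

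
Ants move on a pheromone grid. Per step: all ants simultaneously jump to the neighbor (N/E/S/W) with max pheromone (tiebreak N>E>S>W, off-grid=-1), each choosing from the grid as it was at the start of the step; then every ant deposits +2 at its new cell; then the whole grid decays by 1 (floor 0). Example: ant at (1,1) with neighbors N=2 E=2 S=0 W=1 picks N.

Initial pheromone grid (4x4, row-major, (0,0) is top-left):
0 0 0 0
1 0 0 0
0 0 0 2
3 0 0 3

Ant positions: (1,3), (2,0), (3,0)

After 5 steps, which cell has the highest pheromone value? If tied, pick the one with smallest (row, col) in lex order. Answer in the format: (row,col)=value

Answer: (3,0)=8

Derivation:
Step 1: ant0:(1,3)->S->(2,3) | ant1:(2,0)->S->(3,0) | ant2:(3,0)->N->(2,0)
  grid max=4 at (3,0)
Step 2: ant0:(2,3)->S->(3,3) | ant1:(3,0)->N->(2,0) | ant2:(2,0)->S->(3,0)
  grid max=5 at (3,0)
Step 3: ant0:(3,3)->N->(2,3) | ant1:(2,0)->S->(3,0) | ant2:(3,0)->N->(2,0)
  grid max=6 at (3,0)
Step 4: ant0:(2,3)->S->(3,3) | ant1:(3,0)->N->(2,0) | ant2:(2,0)->S->(3,0)
  grid max=7 at (3,0)
Step 5: ant0:(3,3)->N->(2,3) | ant1:(2,0)->S->(3,0) | ant2:(3,0)->N->(2,0)
  grid max=8 at (3,0)
Final grid:
  0 0 0 0
  0 0 0 0
  5 0 0 3
  8 0 0 2
Max pheromone 8 at (3,0)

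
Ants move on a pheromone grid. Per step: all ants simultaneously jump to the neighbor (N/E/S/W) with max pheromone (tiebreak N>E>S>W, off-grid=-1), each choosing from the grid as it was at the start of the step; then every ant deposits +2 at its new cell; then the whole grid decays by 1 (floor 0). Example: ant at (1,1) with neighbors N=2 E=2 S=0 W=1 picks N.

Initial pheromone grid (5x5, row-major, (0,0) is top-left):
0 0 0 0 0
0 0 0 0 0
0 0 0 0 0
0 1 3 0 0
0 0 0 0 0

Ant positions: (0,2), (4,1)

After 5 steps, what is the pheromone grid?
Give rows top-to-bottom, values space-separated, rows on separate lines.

After step 1: ants at (0,3),(3,1)
  0 0 0 1 0
  0 0 0 0 0
  0 0 0 0 0
  0 2 2 0 0
  0 0 0 0 0
After step 2: ants at (0,4),(3,2)
  0 0 0 0 1
  0 0 0 0 0
  0 0 0 0 0
  0 1 3 0 0
  0 0 0 0 0
After step 3: ants at (1,4),(3,1)
  0 0 0 0 0
  0 0 0 0 1
  0 0 0 0 0
  0 2 2 0 0
  0 0 0 0 0
After step 4: ants at (0,4),(3,2)
  0 0 0 0 1
  0 0 0 0 0
  0 0 0 0 0
  0 1 3 0 0
  0 0 0 0 0
After step 5: ants at (1,4),(3,1)
  0 0 0 0 0
  0 0 0 0 1
  0 0 0 0 0
  0 2 2 0 0
  0 0 0 0 0

0 0 0 0 0
0 0 0 0 1
0 0 0 0 0
0 2 2 0 0
0 0 0 0 0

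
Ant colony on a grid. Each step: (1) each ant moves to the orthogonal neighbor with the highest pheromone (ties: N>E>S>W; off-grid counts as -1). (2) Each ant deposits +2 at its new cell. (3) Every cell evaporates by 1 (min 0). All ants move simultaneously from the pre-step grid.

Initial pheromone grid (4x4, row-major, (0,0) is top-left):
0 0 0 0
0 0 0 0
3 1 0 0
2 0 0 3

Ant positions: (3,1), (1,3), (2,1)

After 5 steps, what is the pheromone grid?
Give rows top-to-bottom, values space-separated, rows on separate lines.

After step 1: ants at (3,0),(0,3),(2,0)
  0 0 0 1
  0 0 0 0
  4 0 0 0
  3 0 0 2
After step 2: ants at (2,0),(1,3),(3,0)
  0 0 0 0
  0 0 0 1
  5 0 0 0
  4 0 0 1
After step 3: ants at (3,0),(0,3),(2,0)
  0 0 0 1
  0 0 0 0
  6 0 0 0
  5 0 0 0
After step 4: ants at (2,0),(1,3),(3,0)
  0 0 0 0
  0 0 0 1
  7 0 0 0
  6 0 0 0
After step 5: ants at (3,0),(0,3),(2,0)
  0 0 0 1
  0 0 0 0
  8 0 0 0
  7 0 0 0

0 0 0 1
0 0 0 0
8 0 0 0
7 0 0 0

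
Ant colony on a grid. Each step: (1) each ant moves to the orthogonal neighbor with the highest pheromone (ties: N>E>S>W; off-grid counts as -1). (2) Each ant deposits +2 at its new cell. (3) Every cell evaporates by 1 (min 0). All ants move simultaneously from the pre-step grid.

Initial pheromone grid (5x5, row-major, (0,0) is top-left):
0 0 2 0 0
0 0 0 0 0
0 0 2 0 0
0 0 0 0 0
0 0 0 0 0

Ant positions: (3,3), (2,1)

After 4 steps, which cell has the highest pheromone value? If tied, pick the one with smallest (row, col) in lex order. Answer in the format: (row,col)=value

Answer: (2,2)=6

Derivation:
Step 1: ant0:(3,3)->N->(2,3) | ant1:(2,1)->E->(2,2)
  grid max=3 at (2,2)
Step 2: ant0:(2,3)->W->(2,2) | ant1:(2,2)->E->(2,3)
  grid max=4 at (2,2)
Step 3: ant0:(2,2)->E->(2,3) | ant1:(2,3)->W->(2,2)
  grid max=5 at (2,2)
Step 4: ant0:(2,3)->W->(2,2) | ant1:(2,2)->E->(2,3)
  grid max=6 at (2,2)
Final grid:
  0 0 0 0 0
  0 0 0 0 0
  0 0 6 4 0
  0 0 0 0 0
  0 0 0 0 0
Max pheromone 6 at (2,2)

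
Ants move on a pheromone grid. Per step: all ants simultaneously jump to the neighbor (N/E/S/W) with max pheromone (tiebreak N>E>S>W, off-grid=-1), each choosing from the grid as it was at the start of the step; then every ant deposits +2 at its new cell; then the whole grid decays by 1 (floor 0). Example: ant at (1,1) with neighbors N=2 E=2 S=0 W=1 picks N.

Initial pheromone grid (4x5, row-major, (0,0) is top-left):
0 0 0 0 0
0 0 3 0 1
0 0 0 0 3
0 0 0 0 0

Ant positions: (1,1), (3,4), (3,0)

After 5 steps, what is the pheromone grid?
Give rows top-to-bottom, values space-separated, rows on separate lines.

After step 1: ants at (1,2),(2,4),(2,0)
  0 0 0 0 0
  0 0 4 0 0
  1 0 0 0 4
  0 0 0 0 0
After step 2: ants at (0,2),(1,4),(1,0)
  0 0 1 0 0
  1 0 3 0 1
  0 0 0 0 3
  0 0 0 0 0
After step 3: ants at (1,2),(2,4),(0,0)
  1 0 0 0 0
  0 0 4 0 0
  0 0 0 0 4
  0 0 0 0 0
After step 4: ants at (0,2),(1,4),(0,1)
  0 1 1 0 0
  0 0 3 0 1
  0 0 0 0 3
  0 0 0 0 0
After step 5: ants at (1,2),(2,4),(0,2)
  0 0 2 0 0
  0 0 4 0 0
  0 0 0 0 4
  0 0 0 0 0

0 0 2 0 0
0 0 4 0 0
0 0 0 0 4
0 0 0 0 0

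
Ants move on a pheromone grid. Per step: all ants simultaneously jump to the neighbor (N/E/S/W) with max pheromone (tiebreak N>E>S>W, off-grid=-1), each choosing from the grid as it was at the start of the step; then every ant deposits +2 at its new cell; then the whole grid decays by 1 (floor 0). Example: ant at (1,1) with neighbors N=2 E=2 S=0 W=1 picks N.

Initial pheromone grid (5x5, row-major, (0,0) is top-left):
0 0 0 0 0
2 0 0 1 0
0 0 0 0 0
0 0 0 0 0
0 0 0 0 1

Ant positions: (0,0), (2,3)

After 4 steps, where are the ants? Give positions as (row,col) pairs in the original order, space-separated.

Step 1: ant0:(0,0)->S->(1,0) | ant1:(2,3)->N->(1,3)
  grid max=3 at (1,0)
Step 2: ant0:(1,0)->N->(0,0) | ant1:(1,3)->N->(0,3)
  grid max=2 at (1,0)
Step 3: ant0:(0,0)->S->(1,0) | ant1:(0,3)->S->(1,3)
  grid max=3 at (1,0)
Step 4: ant0:(1,0)->N->(0,0) | ant1:(1,3)->N->(0,3)
  grid max=2 at (1,0)

(0,0) (0,3)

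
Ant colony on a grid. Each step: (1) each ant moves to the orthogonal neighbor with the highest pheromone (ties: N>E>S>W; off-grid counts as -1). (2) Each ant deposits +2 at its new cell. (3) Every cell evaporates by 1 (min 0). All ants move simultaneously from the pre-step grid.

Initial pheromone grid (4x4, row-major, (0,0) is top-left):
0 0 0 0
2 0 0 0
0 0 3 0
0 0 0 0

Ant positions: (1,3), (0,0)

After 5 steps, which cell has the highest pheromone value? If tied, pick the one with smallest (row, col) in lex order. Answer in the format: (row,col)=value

Step 1: ant0:(1,3)->N->(0,3) | ant1:(0,0)->S->(1,0)
  grid max=3 at (1,0)
Step 2: ant0:(0,3)->S->(1,3) | ant1:(1,0)->N->(0,0)
  grid max=2 at (1,0)
Step 3: ant0:(1,3)->N->(0,3) | ant1:(0,0)->S->(1,0)
  grid max=3 at (1,0)
Step 4: ant0:(0,3)->S->(1,3) | ant1:(1,0)->N->(0,0)
  grid max=2 at (1,0)
Step 5: ant0:(1,3)->N->(0,3) | ant1:(0,0)->S->(1,0)
  grid max=3 at (1,0)
Final grid:
  0 0 0 1
  3 0 0 0
  0 0 0 0
  0 0 0 0
Max pheromone 3 at (1,0)

Answer: (1,0)=3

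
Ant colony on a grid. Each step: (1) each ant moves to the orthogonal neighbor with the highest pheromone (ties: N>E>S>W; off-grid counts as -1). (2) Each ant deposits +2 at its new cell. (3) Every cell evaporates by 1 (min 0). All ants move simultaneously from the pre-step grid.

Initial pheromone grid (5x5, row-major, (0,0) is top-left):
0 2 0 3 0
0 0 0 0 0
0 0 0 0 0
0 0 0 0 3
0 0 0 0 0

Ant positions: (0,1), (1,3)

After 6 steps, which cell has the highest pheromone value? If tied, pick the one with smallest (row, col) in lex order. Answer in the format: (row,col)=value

Answer: (0,3)=9

Derivation:
Step 1: ant0:(0,1)->E->(0,2) | ant1:(1,3)->N->(0,3)
  grid max=4 at (0,3)
Step 2: ant0:(0,2)->E->(0,3) | ant1:(0,3)->W->(0,2)
  grid max=5 at (0,3)
Step 3: ant0:(0,3)->W->(0,2) | ant1:(0,2)->E->(0,3)
  grid max=6 at (0,3)
Step 4: ant0:(0,2)->E->(0,3) | ant1:(0,3)->W->(0,2)
  grid max=7 at (0,3)
Step 5: ant0:(0,3)->W->(0,2) | ant1:(0,2)->E->(0,3)
  grid max=8 at (0,3)
Step 6: ant0:(0,2)->E->(0,3) | ant1:(0,3)->W->(0,2)
  grid max=9 at (0,3)
Final grid:
  0 0 6 9 0
  0 0 0 0 0
  0 0 0 0 0
  0 0 0 0 0
  0 0 0 0 0
Max pheromone 9 at (0,3)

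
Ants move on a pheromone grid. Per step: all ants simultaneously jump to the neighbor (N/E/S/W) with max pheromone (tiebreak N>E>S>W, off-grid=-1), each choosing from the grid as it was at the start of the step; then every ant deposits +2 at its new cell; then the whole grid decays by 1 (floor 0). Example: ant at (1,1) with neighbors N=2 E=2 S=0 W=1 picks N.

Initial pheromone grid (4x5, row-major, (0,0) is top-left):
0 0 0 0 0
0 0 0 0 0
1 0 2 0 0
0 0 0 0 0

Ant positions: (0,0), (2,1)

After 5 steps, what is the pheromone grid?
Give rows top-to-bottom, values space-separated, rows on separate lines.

After step 1: ants at (0,1),(2,2)
  0 1 0 0 0
  0 0 0 0 0
  0 0 3 0 0
  0 0 0 0 0
After step 2: ants at (0,2),(1,2)
  0 0 1 0 0
  0 0 1 0 0
  0 0 2 0 0
  0 0 0 0 0
After step 3: ants at (1,2),(2,2)
  0 0 0 0 0
  0 0 2 0 0
  0 0 3 0 0
  0 0 0 0 0
After step 4: ants at (2,2),(1,2)
  0 0 0 0 0
  0 0 3 0 0
  0 0 4 0 0
  0 0 0 0 0
After step 5: ants at (1,2),(2,2)
  0 0 0 0 0
  0 0 4 0 0
  0 0 5 0 0
  0 0 0 0 0

0 0 0 0 0
0 0 4 0 0
0 0 5 0 0
0 0 0 0 0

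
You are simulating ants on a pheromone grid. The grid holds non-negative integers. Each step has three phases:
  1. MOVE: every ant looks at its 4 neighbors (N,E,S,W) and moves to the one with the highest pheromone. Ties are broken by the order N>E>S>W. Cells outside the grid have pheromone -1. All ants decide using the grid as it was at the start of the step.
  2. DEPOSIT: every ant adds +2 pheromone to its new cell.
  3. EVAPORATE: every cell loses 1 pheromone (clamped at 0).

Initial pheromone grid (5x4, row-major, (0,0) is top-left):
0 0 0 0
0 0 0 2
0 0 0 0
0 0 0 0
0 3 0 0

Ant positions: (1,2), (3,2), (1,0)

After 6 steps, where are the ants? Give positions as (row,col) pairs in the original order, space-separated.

Step 1: ant0:(1,2)->E->(1,3) | ant1:(3,2)->N->(2,2) | ant2:(1,0)->N->(0,0)
  grid max=3 at (1,3)
Step 2: ant0:(1,3)->N->(0,3) | ant1:(2,2)->N->(1,2) | ant2:(0,0)->E->(0,1)
  grid max=2 at (1,3)
Step 3: ant0:(0,3)->S->(1,3) | ant1:(1,2)->E->(1,3) | ant2:(0,1)->E->(0,2)
  grid max=5 at (1,3)
Step 4: ant0:(1,3)->N->(0,3) | ant1:(1,3)->N->(0,3) | ant2:(0,2)->E->(0,3)
  grid max=5 at (0,3)
Step 5: ant0:(0,3)->S->(1,3) | ant1:(0,3)->S->(1,3) | ant2:(0,3)->S->(1,3)
  grid max=9 at (1,3)
Step 6: ant0:(1,3)->N->(0,3) | ant1:(1,3)->N->(0,3) | ant2:(1,3)->N->(0,3)
  grid max=9 at (0,3)

(0,3) (0,3) (0,3)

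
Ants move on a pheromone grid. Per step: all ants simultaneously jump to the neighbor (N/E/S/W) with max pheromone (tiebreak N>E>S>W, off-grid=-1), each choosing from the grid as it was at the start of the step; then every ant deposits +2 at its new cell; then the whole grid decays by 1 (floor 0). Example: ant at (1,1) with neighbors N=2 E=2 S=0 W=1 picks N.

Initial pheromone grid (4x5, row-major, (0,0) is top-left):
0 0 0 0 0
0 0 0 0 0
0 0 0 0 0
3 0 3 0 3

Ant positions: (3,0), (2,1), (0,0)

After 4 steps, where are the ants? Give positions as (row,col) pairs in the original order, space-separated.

Step 1: ant0:(3,0)->N->(2,0) | ant1:(2,1)->N->(1,1) | ant2:(0,0)->E->(0,1)
  grid max=2 at (3,0)
Step 2: ant0:(2,0)->S->(3,0) | ant1:(1,1)->N->(0,1) | ant2:(0,1)->S->(1,1)
  grid max=3 at (3,0)
Step 3: ant0:(3,0)->N->(2,0) | ant1:(0,1)->S->(1,1) | ant2:(1,1)->N->(0,1)
  grid max=3 at (0,1)
Step 4: ant0:(2,0)->S->(3,0) | ant1:(1,1)->N->(0,1) | ant2:(0,1)->S->(1,1)
  grid max=4 at (0,1)

(3,0) (0,1) (1,1)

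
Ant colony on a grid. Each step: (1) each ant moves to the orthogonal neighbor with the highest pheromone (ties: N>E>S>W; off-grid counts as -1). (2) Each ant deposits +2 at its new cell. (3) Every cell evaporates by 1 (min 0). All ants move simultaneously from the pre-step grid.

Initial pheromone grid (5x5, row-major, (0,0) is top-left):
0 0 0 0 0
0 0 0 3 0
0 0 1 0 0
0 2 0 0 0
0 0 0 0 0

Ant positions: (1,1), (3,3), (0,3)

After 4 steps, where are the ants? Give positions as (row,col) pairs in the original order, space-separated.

Step 1: ant0:(1,1)->N->(0,1) | ant1:(3,3)->N->(2,3) | ant2:(0,3)->S->(1,3)
  grid max=4 at (1,3)
Step 2: ant0:(0,1)->E->(0,2) | ant1:(2,3)->N->(1,3) | ant2:(1,3)->S->(2,3)
  grid max=5 at (1,3)
Step 3: ant0:(0,2)->E->(0,3) | ant1:(1,3)->S->(2,3) | ant2:(2,3)->N->(1,3)
  grid max=6 at (1,3)
Step 4: ant0:(0,3)->S->(1,3) | ant1:(2,3)->N->(1,3) | ant2:(1,3)->S->(2,3)
  grid max=9 at (1,3)

(1,3) (1,3) (2,3)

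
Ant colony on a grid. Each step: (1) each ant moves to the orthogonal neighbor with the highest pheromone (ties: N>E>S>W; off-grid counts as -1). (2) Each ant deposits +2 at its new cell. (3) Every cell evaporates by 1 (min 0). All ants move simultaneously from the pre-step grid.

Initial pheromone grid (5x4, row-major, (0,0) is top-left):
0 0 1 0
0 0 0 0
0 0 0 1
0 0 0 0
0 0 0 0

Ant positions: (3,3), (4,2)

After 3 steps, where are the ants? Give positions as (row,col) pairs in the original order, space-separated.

Step 1: ant0:(3,3)->N->(2,3) | ant1:(4,2)->N->(3,2)
  grid max=2 at (2,3)
Step 2: ant0:(2,3)->N->(1,3) | ant1:(3,2)->N->(2,2)
  grid max=1 at (1,3)
Step 3: ant0:(1,3)->S->(2,3) | ant1:(2,2)->E->(2,3)
  grid max=4 at (2,3)

(2,3) (2,3)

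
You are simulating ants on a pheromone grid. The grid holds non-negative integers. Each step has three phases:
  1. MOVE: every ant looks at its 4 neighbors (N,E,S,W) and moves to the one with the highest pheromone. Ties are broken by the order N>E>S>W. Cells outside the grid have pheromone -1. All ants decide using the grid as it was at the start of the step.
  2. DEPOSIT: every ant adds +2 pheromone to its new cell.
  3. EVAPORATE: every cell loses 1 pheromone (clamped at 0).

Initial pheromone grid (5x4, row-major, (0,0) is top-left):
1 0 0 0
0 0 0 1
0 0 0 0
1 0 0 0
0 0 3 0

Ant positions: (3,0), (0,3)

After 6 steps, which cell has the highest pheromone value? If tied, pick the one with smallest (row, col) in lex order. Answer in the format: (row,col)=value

Answer: (0,3)=3

Derivation:
Step 1: ant0:(3,0)->N->(2,0) | ant1:(0,3)->S->(1,3)
  grid max=2 at (1,3)
Step 2: ant0:(2,0)->N->(1,0) | ant1:(1,3)->N->(0,3)
  grid max=1 at (0,3)
Step 3: ant0:(1,0)->N->(0,0) | ant1:(0,3)->S->(1,3)
  grid max=2 at (1,3)
Step 4: ant0:(0,0)->E->(0,1) | ant1:(1,3)->N->(0,3)
  grid max=1 at (0,1)
Step 5: ant0:(0,1)->E->(0,2) | ant1:(0,3)->S->(1,3)
  grid max=2 at (1,3)
Step 6: ant0:(0,2)->E->(0,3) | ant1:(1,3)->N->(0,3)
  grid max=3 at (0,3)
Final grid:
  0 0 0 3
  0 0 0 1
  0 0 0 0
  0 0 0 0
  0 0 0 0
Max pheromone 3 at (0,3)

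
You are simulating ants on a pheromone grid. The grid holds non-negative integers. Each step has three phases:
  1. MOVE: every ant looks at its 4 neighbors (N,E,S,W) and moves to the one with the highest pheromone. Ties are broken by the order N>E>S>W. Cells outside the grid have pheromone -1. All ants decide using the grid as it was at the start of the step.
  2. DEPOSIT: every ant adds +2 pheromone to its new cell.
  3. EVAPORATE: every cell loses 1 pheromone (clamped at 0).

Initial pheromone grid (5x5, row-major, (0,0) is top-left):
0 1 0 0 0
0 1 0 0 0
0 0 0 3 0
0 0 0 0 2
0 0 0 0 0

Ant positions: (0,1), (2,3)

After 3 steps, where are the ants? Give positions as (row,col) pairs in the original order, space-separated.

Step 1: ant0:(0,1)->S->(1,1) | ant1:(2,3)->N->(1,3)
  grid max=2 at (1,1)
Step 2: ant0:(1,1)->N->(0,1) | ant1:(1,3)->S->(2,3)
  grid max=3 at (2,3)
Step 3: ant0:(0,1)->S->(1,1) | ant1:(2,3)->N->(1,3)
  grid max=2 at (1,1)

(1,1) (1,3)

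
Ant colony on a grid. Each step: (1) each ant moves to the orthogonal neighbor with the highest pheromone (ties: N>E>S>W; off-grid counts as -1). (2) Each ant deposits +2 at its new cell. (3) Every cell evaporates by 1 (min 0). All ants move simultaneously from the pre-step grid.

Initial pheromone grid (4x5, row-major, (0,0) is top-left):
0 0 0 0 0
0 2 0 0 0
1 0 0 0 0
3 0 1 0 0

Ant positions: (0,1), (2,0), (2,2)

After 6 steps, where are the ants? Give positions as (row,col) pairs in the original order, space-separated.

Step 1: ant0:(0,1)->S->(1,1) | ant1:(2,0)->S->(3,0) | ant2:(2,2)->S->(3,2)
  grid max=4 at (3,0)
Step 2: ant0:(1,1)->N->(0,1) | ant1:(3,0)->N->(2,0) | ant2:(3,2)->N->(2,2)
  grid max=3 at (3,0)
Step 3: ant0:(0,1)->S->(1,1) | ant1:(2,0)->S->(3,0) | ant2:(2,2)->S->(3,2)
  grid max=4 at (3,0)
Step 4: ant0:(1,1)->N->(0,1) | ant1:(3,0)->N->(2,0) | ant2:(3,2)->N->(2,2)
  grid max=3 at (3,0)
Step 5: ant0:(0,1)->S->(1,1) | ant1:(2,0)->S->(3,0) | ant2:(2,2)->S->(3,2)
  grid max=4 at (3,0)
Step 6: ant0:(1,1)->N->(0,1) | ant1:(3,0)->N->(2,0) | ant2:(3,2)->N->(2,2)
  grid max=3 at (3,0)

(0,1) (2,0) (2,2)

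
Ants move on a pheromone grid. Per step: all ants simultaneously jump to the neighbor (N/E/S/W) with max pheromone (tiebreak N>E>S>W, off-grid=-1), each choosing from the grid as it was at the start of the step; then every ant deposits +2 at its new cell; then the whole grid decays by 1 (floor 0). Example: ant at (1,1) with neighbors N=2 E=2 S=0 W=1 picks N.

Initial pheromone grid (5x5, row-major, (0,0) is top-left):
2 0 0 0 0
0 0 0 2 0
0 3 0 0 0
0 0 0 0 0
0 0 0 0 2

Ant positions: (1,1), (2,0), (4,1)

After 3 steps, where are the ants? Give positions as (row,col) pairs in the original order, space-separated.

Step 1: ant0:(1,1)->S->(2,1) | ant1:(2,0)->E->(2,1) | ant2:(4,1)->N->(3,1)
  grid max=6 at (2,1)
Step 2: ant0:(2,1)->S->(3,1) | ant1:(2,1)->S->(3,1) | ant2:(3,1)->N->(2,1)
  grid max=7 at (2,1)
Step 3: ant0:(3,1)->N->(2,1) | ant1:(3,1)->N->(2,1) | ant2:(2,1)->S->(3,1)
  grid max=10 at (2,1)

(2,1) (2,1) (3,1)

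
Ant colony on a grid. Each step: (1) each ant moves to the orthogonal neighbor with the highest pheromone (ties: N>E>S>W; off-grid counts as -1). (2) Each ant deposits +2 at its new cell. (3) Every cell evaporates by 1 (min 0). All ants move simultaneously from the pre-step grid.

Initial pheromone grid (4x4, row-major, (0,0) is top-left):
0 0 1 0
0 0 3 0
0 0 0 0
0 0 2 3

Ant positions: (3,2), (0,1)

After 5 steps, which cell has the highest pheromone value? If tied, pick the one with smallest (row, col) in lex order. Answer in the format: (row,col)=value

Answer: (3,3)=4

Derivation:
Step 1: ant0:(3,2)->E->(3,3) | ant1:(0,1)->E->(0,2)
  grid max=4 at (3,3)
Step 2: ant0:(3,3)->W->(3,2) | ant1:(0,2)->S->(1,2)
  grid max=3 at (1,2)
Step 3: ant0:(3,2)->E->(3,3) | ant1:(1,2)->N->(0,2)
  grid max=4 at (3,3)
Step 4: ant0:(3,3)->W->(3,2) | ant1:(0,2)->S->(1,2)
  grid max=3 at (1,2)
Step 5: ant0:(3,2)->E->(3,3) | ant1:(1,2)->N->(0,2)
  grid max=4 at (3,3)
Final grid:
  0 0 2 0
  0 0 2 0
  0 0 0 0
  0 0 1 4
Max pheromone 4 at (3,3)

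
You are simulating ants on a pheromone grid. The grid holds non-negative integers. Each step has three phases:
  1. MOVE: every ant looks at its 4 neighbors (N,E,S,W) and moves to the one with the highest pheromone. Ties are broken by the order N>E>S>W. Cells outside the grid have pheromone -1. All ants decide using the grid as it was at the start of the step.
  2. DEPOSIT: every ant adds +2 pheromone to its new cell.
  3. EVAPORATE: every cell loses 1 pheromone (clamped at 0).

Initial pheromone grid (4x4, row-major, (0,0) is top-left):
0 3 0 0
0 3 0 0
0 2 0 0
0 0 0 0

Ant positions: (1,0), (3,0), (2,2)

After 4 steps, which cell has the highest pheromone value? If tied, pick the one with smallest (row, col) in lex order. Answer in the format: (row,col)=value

Answer: (2,1)=10

Derivation:
Step 1: ant0:(1,0)->E->(1,1) | ant1:(3,0)->N->(2,0) | ant2:(2,2)->W->(2,1)
  grid max=4 at (1,1)
Step 2: ant0:(1,1)->S->(2,1) | ant1:(2,0)->E->(2,1) | ant2:(2,1)->N->(1,1)
  grid max=6 at (2,1)
Step 3: ant0:(2,1)->N->(1,1) | ant1:(2,1)->N->(1,1) | ant2:(1,1)->S->(2,1)
  grid max=8 at (1,1)
Step 4: ant0:(1,1)->S->(2,1) | ant1:(1,1)->S->(2,1) | ant2:(2,1)->N->(1,1)
  grid max=10 at (2,1)
Final grid:
  0 0 0 0
  0 9 0 0
  0 10 0 0
  0 0 0 0
Max pheromone 10 at (2,1)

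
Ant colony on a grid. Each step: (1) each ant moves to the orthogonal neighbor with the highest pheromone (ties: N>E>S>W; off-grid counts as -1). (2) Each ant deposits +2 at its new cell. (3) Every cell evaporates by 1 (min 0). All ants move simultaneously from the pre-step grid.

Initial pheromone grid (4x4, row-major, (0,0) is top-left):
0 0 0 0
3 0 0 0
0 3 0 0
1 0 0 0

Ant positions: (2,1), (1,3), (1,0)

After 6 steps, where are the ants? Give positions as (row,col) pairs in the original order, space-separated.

Step 1: ant0:(2,1)->N->(1,1) | ant1:(1,3)->N->(0,3) | ant2:(1,0)->N->(0,0)
  grid max=2 at (1,0)
Step 2: ant0:(1,1)->S->(2,1) | ant1:(0,3)->S->(1,3) | ant2:(0,0)->S->(1,0)
  grid max=3 at (1,0)
Step 3: ant0:(2,1)->N->(1,1) | ant1:(1,3)->N->(0,3) | ant2:(1,0)->N->(0,0)
  grid max=2 at (1,0)
Step 4: ant0:(1,1)->S->(2,1) | ant1:(0,3)->S->(1,3) | ant2:(0,0)->S->(1,0)
  grid max=3 at (1,0)
Step 5: ant0:(2,1)->N->(1,1) | ant1:(1,3)->N->(0,3) | ant2:(1,0)->N->(0,0)
  grid max=2 at (1,0)
Step 6: ant0:(1,1)->S->(2,1) | ant1:(0,3)->S->(1,3) | ant2:(0,0)->S->(1,0)
  grid max=3 at (1,0)

(2,1) (1,3) (1,0)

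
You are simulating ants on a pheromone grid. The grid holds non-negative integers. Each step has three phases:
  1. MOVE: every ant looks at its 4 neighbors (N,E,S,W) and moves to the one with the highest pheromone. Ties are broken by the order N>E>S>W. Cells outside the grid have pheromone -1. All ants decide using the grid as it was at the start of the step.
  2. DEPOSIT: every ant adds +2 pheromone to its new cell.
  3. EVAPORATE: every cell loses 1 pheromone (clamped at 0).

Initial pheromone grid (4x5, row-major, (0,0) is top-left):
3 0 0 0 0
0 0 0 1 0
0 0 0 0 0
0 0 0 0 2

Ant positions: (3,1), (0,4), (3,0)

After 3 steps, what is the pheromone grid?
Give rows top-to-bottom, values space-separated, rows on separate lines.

After step 1: ants at (2,1),(1,4),(2,0)
  2 0 0 0 0
  0 0 0 0 1
  1 1 0 0 0
  0 0 0 0 1
After step 2: ants at (2,0),(0,4),(2,1)
  1 0 0 0 1
  0 0 0 0 0
  2 2 0 0 0
  0 0 0 0 0
After step 3: ants at (2,1),(1,4),(2,0)
  0 0 0 0 0
  0 0 0 0 1
  3 3 0 0 0
  0 0 0 0 0

0 0 0 0 0
0 0 0 0 1
3 3 0 0 0
0 0 0 0 0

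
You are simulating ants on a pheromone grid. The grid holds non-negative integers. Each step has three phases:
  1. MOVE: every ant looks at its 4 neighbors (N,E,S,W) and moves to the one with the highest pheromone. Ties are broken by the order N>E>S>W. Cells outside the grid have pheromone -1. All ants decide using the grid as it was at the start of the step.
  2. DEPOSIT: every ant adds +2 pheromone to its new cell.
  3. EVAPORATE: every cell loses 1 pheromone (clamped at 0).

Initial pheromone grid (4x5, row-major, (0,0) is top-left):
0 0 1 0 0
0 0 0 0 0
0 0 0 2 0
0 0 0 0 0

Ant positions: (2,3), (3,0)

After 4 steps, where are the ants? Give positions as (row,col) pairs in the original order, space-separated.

Step 1: ant0:(2,3)->N->(1,3) | ant1:(3,0)->N->(2,0)
  grid max=1 at (1,3)
Step 2: ant0:(1,3)->S->(2,3) | ant1:(2,0)->N->(1,0)
  grid max=2 at (2,3)
Step 3: ant0:(2,3)->N->(1,3) | ant1:(1,0)->N->(0,0)
  grid max=1 at (0,0)
Step 4: ant0:(1,3)->S->(2,3) | ant1:(0,0)->E->(0,1)
  grid max=2 at (2,3)

(2,3) (0,1)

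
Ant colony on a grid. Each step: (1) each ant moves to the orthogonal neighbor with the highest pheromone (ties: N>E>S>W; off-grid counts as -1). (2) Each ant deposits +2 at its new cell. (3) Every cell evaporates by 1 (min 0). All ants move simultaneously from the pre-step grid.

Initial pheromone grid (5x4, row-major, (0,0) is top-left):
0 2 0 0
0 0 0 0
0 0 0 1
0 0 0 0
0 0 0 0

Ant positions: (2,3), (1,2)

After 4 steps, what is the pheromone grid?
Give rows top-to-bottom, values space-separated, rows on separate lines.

After step 1: ants at (1,3),(0,2)
  0 1 1 0
  0 0 0 1
  0 0 0 0
  0 0 0 0
  0 0 0 0
After step 2: ants at (0,3),(0,1)
  0 2 0 1
  0 0 0 0
  0 0 0 0
  0 0 0 0
  0 0 0 0
After step 3: ants at (1,3),(0,2)
  0 1 1 0
  0 0 0 1
  0 0 0 0
  0 0 0 0
  0 0 0 0
After step 4: ants at (0,3),(0,1)
  0 2 0 1
  0 0 0 0
  0 0 0 0
  0 0 0 0
  0 0 0 0

0 2 0 1
0 0 0 0
0 0 0 0
0 0 0 0
0 0 0 0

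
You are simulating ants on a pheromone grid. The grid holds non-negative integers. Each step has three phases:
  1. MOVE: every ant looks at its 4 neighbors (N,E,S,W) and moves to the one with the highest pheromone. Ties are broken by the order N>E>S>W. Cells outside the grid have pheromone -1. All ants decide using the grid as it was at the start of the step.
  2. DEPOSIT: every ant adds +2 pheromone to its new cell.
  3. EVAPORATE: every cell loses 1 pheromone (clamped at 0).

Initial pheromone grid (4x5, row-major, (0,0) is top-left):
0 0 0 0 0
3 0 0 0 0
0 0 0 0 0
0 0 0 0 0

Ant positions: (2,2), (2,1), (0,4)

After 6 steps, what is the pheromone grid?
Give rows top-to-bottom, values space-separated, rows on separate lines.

After step 1: ants at (1,2),(1,1),(1,4)
  0 0 0 0 0
  2 1 1 0 1
  0 0 0 0 0
  0 0 0 0 0
After step 2: ants at (1,1),(1,0),(0,4)
  0 0 0 0 1
  3 2 0 0 0
  0 0 0 0 0
  0 0 0 0 0
After step 3: ants at (1,0),(1,1),(1,4)
  0 0 0 0 0
  4 3 0 0 1
  0 0 0 0 0
  0 0 0 0 0
After step 4: ants at (1,1),(1,0),(0,4)
  0 0 0 0 1
  5 4 0 0 0
  0 0 0 0 0
  0 0 0 0 0
After step 5: ants at (1,0),(1,1),(1,4)
  0 0 0 0 0
  6 5 0 0 1
  0 0 0 0 0
  0 0 0 0 0
After step 6: ants at (1,1),(1,0),(0,4)
  0 0 0 0 1
  7 6 0 0 0
  0 0 0 0 0
  0 0 0 0 0

0 0 0 0 1
7 6 0 0 0
0 0 0 0 0
0 0 0 0 0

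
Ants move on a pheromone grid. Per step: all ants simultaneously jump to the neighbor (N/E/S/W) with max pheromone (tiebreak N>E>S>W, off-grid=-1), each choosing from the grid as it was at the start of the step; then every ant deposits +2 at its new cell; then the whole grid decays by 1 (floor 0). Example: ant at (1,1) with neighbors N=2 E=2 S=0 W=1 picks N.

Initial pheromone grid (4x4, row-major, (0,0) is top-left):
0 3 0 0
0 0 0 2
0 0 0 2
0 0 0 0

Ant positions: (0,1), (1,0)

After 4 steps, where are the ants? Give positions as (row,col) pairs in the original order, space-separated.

Step 1: ant0:(0,1)->E->(0,2) | ant1:(1,0)->N->(0,0)
  grid max=2 at (0,1)
Step 2: ant0:(0,2)->W->(0,1) | ant1:(0,0)->E->(0,1)
  grid max=5 at (0,1)
Step 3: ant0:(0,1)->E->(0,2) | ant1:(0,1)->E->(0,2)
  grid max=4 at (0,1)
Step 4: ant0:(0,2)->W->(0,1) | ant1:(0,2)->W->(0,1)
  grid max=7 at (0,1)

(0,1) (0,1)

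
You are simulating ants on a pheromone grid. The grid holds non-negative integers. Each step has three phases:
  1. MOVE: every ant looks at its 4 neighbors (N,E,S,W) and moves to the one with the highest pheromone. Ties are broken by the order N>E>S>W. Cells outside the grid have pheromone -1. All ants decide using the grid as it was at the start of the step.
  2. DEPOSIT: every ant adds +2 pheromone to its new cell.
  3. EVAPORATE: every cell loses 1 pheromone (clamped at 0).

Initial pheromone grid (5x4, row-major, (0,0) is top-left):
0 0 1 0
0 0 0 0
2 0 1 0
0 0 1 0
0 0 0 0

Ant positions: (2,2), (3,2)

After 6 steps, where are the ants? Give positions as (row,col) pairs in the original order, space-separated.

Step 1: ant0:(2,2)->S->(3,2) | ant1:(3,2)->N->(2,2)
  grid max=2 at (2,2)
Step 2: ant0:(3,2)->N->(2,2) | ant1:(2,2)->S->(3,2)
  grid max=3 at (2,2)
Step 3: ant0:(2,2)->S->(3,2) | ant1:(3,2)->N->(2,2)
  grid max=4 at (2,2)
Step 4: ant0:(3,2)->N->(2,2) | ant1:(2,2)->S->(3,2)
  grid max=5 at (2,2)
Step 5: ant0:(2,2)->S->(3,2) | ant1:(3,2)->N->(2,2)
  grid max=6 at (2,2)
Step 6: ant0:(3,2)->N->(2,2) | ant1:(2,2)->S->(3,2)
  grid max=7 at (2,2)

(2,2) (3,2)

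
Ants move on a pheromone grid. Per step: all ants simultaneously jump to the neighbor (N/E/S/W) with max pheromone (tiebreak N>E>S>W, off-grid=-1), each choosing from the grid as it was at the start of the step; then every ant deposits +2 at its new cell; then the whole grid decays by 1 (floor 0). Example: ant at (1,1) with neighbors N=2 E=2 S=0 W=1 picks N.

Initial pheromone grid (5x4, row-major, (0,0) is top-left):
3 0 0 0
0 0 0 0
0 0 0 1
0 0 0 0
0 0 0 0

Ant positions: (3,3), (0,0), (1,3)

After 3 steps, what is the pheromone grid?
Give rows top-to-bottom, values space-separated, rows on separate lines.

After step 1: ants at (2,3),(0,1),(2,3)
  2 1 0 0
  0 0 0 0
  0 0 0 4
  0 0 0 0
  0 0 0 0
After step 2: ants at (1,3),(0,0),(1,3)
  3 0 0 0
  0 0 0 3
  0 0 0 3
  0 0 0 0
  0 0 0 0
After step 3: ants at (2,3),(0,1),(2,3)
  2 1 0 0
  0 0 0 2
  0 0 0 6
  0 0 0 0
  0 0 0 0

2 1 0 0
0 0 0 2
0 0 0 6
0 0 0 0
0 0 0 0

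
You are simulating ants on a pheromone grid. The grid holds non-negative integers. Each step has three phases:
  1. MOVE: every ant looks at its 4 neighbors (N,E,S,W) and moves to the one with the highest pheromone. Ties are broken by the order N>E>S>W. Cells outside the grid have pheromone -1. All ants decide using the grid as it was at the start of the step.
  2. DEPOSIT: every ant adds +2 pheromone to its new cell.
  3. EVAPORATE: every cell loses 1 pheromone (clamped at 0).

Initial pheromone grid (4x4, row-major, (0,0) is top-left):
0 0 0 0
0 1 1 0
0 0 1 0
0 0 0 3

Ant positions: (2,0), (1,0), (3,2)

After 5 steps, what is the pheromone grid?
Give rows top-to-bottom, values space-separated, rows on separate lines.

After step 1: ants at (1,0),(1,1),(3,3)
  0 0 0 0
  1 2 0 0
  0 0 0 0
  0 0 0 4
After step 2: ants at (1,1),(1,0),(2,3)
  0 0 0 0
  2 3 0 0
  0 0 0 1
  0 0 0 3
After step 3: ants at (1,0),(1,1),(3,3)
  0 0 0 0
  3 4 0 0
  0 0 0 0
  0 0 0 4
After step 4: ants at (1,1),(1,0),(2,3)
  0 0 0 0
  4 5 0 0
  0 0 0 1
  0 0 0 3
After step 5: ants at (1,0),(1,1),(3,3)
  0 0 0 0
  5 6 0 0
  0 0 0 0
  0 0 0 4

0 0 0 0
5 6 0 0
0 0 0 0
0 0 0 4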